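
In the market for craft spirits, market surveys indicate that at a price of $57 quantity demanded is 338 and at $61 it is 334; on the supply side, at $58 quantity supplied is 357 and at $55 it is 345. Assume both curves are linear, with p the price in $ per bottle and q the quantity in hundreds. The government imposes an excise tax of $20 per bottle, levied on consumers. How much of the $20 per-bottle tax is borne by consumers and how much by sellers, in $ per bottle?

Demand slope: (334 − 338)/(61 − 57) = -1, so qd = 395 − p.
Supply slope: (345 − 357)/(55 − 58) = 4, so qs = 4p + 125.
Without the tax, 395 − p = 4p + 125 gives 5p = 270, so p* = $54 and q* = 341.
With the tax collected from consumers, demand (in seller-price terms) shifts: qd = 395 − (p + 20).
Solving gives q = 325 with consumers paying $70 and sellers receiving $50 (the $20 wedge).
Burden on consumers: $16; on sellers: $4. (They sum to $20.)
The less price-elastic side of the market bears the larger share of a per-unit tax.

Consumers bear $16 per bottle; sellers bear $4 per bottle.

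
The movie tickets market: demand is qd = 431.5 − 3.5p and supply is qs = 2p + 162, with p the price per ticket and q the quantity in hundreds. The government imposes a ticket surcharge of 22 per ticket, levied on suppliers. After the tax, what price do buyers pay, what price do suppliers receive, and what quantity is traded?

Before the tax: set 431.5 − 3.5p = 2p + 162 → p* = 49, q* = 260.
With the tax collected from suppliers, supply shifts: qs = 2(p − 22) + 162.
New equilibrium: buyers pay 57, suppliers receive 35, q = 232. (Wedge: pb − ps = 22.)
The less price-elastic side of the market bears the larger share of a per-unit tax.

Buyers pay 57; suppliers receive 35; quantity = 232.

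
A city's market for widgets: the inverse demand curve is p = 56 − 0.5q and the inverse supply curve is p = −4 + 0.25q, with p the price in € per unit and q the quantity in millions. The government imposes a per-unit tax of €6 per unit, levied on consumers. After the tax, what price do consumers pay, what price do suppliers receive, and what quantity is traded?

Consumers pay €20; suppliers receive €14; quantity = 72.

Rewrite in direct form: qd = 112 − 2p and qs = 4p + 16.
Without the tax, 112 − 2p = 4p + 16 gives 6p = 96, so p* = €16 and q* = 80.
With the tax collected from consumers, demand (in seller-price terms) shifts: qd = 112 − 2(p + 6).
New equilibrium: consumers pay €20, suppliers receive €14, q = 72. (Wedge: pb − ps = 6.)
The less price-elastic side of the market bears the larger share of a per-unit tax.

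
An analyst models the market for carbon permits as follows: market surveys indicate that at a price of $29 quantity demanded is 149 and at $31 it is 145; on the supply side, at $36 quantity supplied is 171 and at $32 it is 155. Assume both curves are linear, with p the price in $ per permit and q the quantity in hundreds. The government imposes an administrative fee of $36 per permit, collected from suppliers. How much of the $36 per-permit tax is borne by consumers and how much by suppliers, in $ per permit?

Consumers bear $24 per permit; suppliers bear $12 per permit.

Demand slope: (145 − 149)/(31 − 29) = -2, so qd = 207 − 2p.
Supply slope: (155 − 171)/(32 − 36) = 4, so qs = 4p + 27.
Without the tax, 207 − 2p = 4p + 27 gives 6p = 180, so p* = $30 and q* = 147.
With the tax collected from suppliers, supply shifts: qs = 4(p − 36) + 27.
Solving gives q = 99 with consumers paying $54 and suppliers receiving $18 (the $36 wedge).
Burden on consumers: $24; on suppliers: $12. (They sum to $36.)
The less price-elastic side of the market bears the larger share of a per-unit tax.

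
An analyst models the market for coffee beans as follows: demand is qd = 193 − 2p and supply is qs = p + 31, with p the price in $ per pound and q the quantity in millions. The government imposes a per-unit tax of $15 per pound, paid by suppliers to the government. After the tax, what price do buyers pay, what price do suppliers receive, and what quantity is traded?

Buyers pay $59; suppliers receive $44; quantity = 75.

Without the tax, 193 − 2p = p + 31 gives 3p = 162, so p* = $54 and q* = 85.
With the tax collected from suppliers, supply shifts: qs = (p − 15) + 31.
Solving gives q = 75 with buyers paying $59 and suppliers receiving $44 (the $15 wedge).
The less price-elastic side of the market bears the larger share of a per-unit tax.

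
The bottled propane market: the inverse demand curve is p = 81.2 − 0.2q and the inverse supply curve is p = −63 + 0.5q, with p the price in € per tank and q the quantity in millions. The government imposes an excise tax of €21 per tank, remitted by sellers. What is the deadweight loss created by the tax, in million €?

Deadweight loss = €315 million.

Rewrite in direct form: qd = 406 − 5p and qs = 2p + 126.
Without the tax, 406 − 5p = 2p + 126 gives 7p = 280, so p* = €40 and q* = 206.
With the tax collected from sellers, supply shifts: qs = 2(p − 21) + 126.
Solving gives q = 176 with buyers paying €46 and sellers receiving €25 (the €21 wedge).
Quantity falls by |ΔQ| = |206 − 176| = 30.
DWL = ½ · t · |ΔQ| = ½ · 21 · 30 = €315.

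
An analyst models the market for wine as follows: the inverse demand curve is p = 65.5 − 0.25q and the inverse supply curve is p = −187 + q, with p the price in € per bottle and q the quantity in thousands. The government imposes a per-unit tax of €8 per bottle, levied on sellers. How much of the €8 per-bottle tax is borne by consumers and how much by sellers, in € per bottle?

Consumers bear €1.6 per bottle; sellers bear €6.4 per bottle.

Inverting to q(p) form: qd = 262 − 4p; qs = p + 187.
Without the tax, 262 − 4p = p + 187 gives 5p = 75, so p* = €15 and q* = 202.
With the tax collected from sellers, supply shifts: qs = (p − 8) + 187.
New equilibrium: consumers pay €16.6, sellers receive €8.6, q = 195.6. (Wedge: pb − ps = 8.)
Burden on consumers: €1.6; on sellers: €6.4. (They sum to €8.)
The less price-elastic side of the market bears the larger share of a per-unit tax.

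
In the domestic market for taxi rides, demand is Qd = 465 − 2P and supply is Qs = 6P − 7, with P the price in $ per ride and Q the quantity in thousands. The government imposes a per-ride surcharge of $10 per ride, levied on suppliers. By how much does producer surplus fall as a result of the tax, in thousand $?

Producer surplus falls by $848.75 thousand.

Before the tax: set 465 − 2P = 6P − 7 → P* = $59, Q* = 347.
With the tax collected from suppliers, supply shifts: Qs = 6(P − 10) − 7.
Solving gives Q = 332 with buyers paying $66.5 and suppliers receiving $56.5 (the $10 wedge).
ΔPS is the trapezoid between Q = 332 and Q = 347 of height $2.5: ½ · (347 + 332) · 2.5 = $848.75.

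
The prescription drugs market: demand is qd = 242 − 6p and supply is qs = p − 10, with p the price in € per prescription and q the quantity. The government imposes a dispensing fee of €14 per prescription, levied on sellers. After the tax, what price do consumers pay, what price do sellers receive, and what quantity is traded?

Consumers pay €38; sellers receive €24; quantity = 14.

Without the tax, 242 − 6p = p − 10 gives 7p = 252, so p* = €36 and q* = 26.
With the tax collected from sellers, supply shifts: qs = (p − 14) − 10.
New equilibrium: consumers pay €38, sellers receive €24, q = 14. (Wedge: pb − ps = 14.)
The less price-elastic side of the market bears the larger share of a per-unit tax.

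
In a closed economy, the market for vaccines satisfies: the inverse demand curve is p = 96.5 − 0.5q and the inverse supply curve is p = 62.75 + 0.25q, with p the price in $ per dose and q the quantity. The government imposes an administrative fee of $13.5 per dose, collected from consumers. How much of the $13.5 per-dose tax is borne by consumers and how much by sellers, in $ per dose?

Consumers bear $9 per dose; sellers bear $4.5 per dose.

Inverting to q(p) form: qd = 193 − 2p; qs = 4p − 251.
Without the tax, 193 − 2p = 4p − 251 gives 6p = 444, so p* = $74 and q* = 45.
With the tax collected from consumers, demand (in seller-price terms) shifts: qd = 193 − 2(p + 13.5).
Solving gives q = 27 with consumers paying $83 and sellers receiving $69.5 (the $13.5 wedge).
Burden on consumers: $9; on sellers: $4.5. (They sum to $13.5.)
The less price-elastic side of the market bears the larger share of a per-unit tax.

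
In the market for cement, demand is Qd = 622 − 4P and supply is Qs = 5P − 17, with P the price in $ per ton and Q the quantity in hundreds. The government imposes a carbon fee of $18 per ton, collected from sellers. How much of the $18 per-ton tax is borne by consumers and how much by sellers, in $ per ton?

Without the tax, 622 − 4P = 5P − 17 gives 9P = 639, so P* = $71 and Q* = 338.
With the tax collected from sellers, supply shifts: Qs = 5(P − 18) − 17.
New equilibrium: consumers pay $81, sellers receive $63, Q = 298. (Wedge: Pb − Ps = 18.)
Burden on consumers: $10; on sellers: $8. (They sum to $18.)
The less price-elastic side of the market bears the larger share of a per-unit tax.

Consumers bear $10 per ton; sellers bear $8 per ton.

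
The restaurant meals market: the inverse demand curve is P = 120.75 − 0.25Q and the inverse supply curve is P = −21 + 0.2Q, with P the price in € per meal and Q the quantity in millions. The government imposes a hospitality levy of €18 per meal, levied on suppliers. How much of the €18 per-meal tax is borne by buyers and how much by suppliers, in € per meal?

Inverting to Q(P) form: Qd = 483 − 4P; Qs = 5P + 105.
Without the tax, 483 − 4P = 5P + 105 gives 9P = 378, so P* = €42 and Q* = 315.
With the tax collected from suppliers, supply shifts: Qs = 5(P − 18) + 105.
New equilibrium: buyers pay €52, suppliers receive €34, Q = 275. (Wedge: Pb − Ps = 18.)
Burden on buyers: €10; on suppliers: €8. (They sum to €18.)
The less price-elastic side of the market bears the larger share of a per-unit tax.

Buyers bear €10 per meal; suppliers bear €8 per meal.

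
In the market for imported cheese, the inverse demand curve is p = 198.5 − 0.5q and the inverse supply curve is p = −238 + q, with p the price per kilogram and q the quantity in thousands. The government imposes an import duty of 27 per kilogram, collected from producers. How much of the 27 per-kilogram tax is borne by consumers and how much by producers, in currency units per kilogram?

Inverting to q(p) form: qd = 397 − 2p; qs = p + 238.
Without the tax, 397 − 2p = p + 238 gives 3p = 159, so p* = 53 and q* = 291.
With the tax collected from producers, supply shifts: qs = (p − 27) + 238.
New equilibrium: consumers pay 62, producers receive 35, q = 273. (Wedge: pb − ps = 27.)
Burden on consumers: 9; on producers: 18. (They sum to 27.)

Consumers bear 9 per kilogram; producers bear 18 per kilogram.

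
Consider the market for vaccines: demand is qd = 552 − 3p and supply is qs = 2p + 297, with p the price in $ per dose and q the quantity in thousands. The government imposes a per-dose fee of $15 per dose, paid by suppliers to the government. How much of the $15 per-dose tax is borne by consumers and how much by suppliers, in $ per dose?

Without the tax, 552 − 3p = 2p + 297 gives 5p = 255, so p* = $51 and q* = 399.
With the tax collected from suppliers, supply shifts: qs = 2(p − 15) + 297.
Solving gives q = 381 with consumers paying $57 and suppliers receiving $42 (the $15 wedge).
Burden on consumers: $6; on suppliers: $9. (They sum to $15.)

Consumers bear $6 per dose; suppliers bear $9 per dose.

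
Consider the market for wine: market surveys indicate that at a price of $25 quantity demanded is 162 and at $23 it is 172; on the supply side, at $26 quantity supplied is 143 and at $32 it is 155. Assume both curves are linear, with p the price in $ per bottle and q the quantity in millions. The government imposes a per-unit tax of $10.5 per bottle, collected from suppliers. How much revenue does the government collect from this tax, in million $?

Tax revenue = $1386 million.

Demand slope: (172 − 162)/(23 − 25) = -5, so qd = 287 − 5p.
Supply slope: (155 − 143)/(32 − 26) = 2, so qs = 2p + 91.
Before the tax: set 287 − 5p = 2p + 91 → p* = $28, q* = 147.
With the tax collected from suppliers, supply shifts: qs = 2(p − 10.5) + 91.
Solving gives q = 132 with buyers paying $31 and suppliers receiving $20.5 (the $10.5 wedge).
Revenue = t · Q = 10.5 · 132 = $1386.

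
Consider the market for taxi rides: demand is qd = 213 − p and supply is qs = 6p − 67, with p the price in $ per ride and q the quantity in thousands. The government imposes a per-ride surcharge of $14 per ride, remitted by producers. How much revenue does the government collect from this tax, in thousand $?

Tax revenue = $2254 thousand.

Without the tax, 213 − p = 6p − 67 gives 7p = 280, so p* = $40 and q* = 173.
With the tax collected from producers, supply shifts: qs = 6(p − 14) − 67.
New equilibrium: buyers pay $52, producers receive $38, q = 161. (Wedge: pb − ps = 14.)
Revenue = t · Q = 14 · 161 = $2254.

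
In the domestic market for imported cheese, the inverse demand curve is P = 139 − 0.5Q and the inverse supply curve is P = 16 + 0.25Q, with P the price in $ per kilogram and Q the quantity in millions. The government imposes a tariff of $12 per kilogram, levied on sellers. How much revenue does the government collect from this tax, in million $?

Rewrite in direct form: Qd = 278 − 2P and Qs = 4P − 64.
Before the tax: set 278 − 2P = 4P − 64 → P* = $57, Q* = 164.
With the tax collected from sellers, supply shifts: Qs = 4(P − 12) − 64.
New equilibrium: consumers pay $65, sellers receive $53, Q = 148. (Wedge: Pb − Ps = 12.)
Revenue = t · Q = 12 · 148 = $1776.

Tax revenue = $1776 million.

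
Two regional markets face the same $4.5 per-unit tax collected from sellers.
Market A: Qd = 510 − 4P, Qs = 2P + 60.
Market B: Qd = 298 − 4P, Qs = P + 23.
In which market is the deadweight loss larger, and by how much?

Market A, by $5.4.

Market A: pre-tax P* = $75, Q* = 210; post-tax Q = 204; deadweight loss = $13.5.
Market B: pre-tax P* = $55, Q* = 78; post-tax Q = 74.4; deadweight loss = $8.1.
Difference: $13.5 vs $8.1 → market A is larger by $5.4.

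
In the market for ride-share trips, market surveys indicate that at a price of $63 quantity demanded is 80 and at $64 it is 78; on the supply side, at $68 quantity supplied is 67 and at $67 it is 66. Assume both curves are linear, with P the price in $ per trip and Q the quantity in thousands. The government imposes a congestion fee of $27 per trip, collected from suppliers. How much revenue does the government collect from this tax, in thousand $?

Tax revenue = $1350 thousand.

Demand slope: (78 − 80)/(64 − 63) = -2, so Qd = 206 − 2P.
Supply slope: (66 − 67)/(67 − 68) = 1, so Qs = P − 1.
Without the tax, 206 − 2P = P − 1 gives 3P = 207, so P* = $69 and Q* = 68.
With the tax collected from suppliers, supply shifts: Qs = (P − 27) − 1.
Solving gives Q = 50 with consumers paying $78 and suppliers receiving $51 (the $27 wedge).
Revenue = t · Q = 27 · 50 = $1350.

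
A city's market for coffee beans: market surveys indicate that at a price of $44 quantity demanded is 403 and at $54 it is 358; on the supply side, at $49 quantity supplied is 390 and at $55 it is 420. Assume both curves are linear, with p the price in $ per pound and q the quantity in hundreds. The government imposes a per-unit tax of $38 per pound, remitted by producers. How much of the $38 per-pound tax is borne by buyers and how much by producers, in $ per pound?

Demand slope: (358 − 403)/(54 − 44) = -4.5, so qd = 601 − 4.5p.
Supply slope: (420 − 390)/(55 − 49) = 5, so qs = 5p + 145.
Before the tax: set 601 − 4.5p = 5p + 145 → p* = $48, q* = 385.
With the tax collected from producers, supply shifts: qs = 5(p − 38) + 145.
New equilibrium: buyers pay $68, producers receive $30, q = 295. (Wedge: pb − ps = 38.)
Burden on buyers: $20; on producers: $18. (They sum to $38.)
The less price-elastic side of the market bears the larger share of a per-unit tax.

Buyers bear $20 per pound; producers bear $18 per pound.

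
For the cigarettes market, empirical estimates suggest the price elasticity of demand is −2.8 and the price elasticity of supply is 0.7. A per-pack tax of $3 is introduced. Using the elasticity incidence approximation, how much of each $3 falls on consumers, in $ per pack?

Incidence ratio: consumers' share ≈ εs / (εs + |εd|) = 0.7 / (0.7 + 2.8) = 0.2.
So consumers bear ≈ 0.2 × $3 = $0.6; sellers bear $2.4.

Consumers bear ≈ $0.6 per pack.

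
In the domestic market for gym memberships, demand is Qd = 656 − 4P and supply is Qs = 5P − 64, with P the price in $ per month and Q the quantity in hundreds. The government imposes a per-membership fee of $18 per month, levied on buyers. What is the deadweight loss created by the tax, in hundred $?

Deadweight loss = $360 hundred.

Without the tax, 656 − 4P = 5P − 64 gives 9P = 720, so P* = $80 and Q* = 336.
With the tax collected from buyers, demand (in seller-price terms) shifts: Qd = 656 − 4(P + 18).
New equilibrium: buyers pay $90, producers receive $72, Q = 296. (Wedge: Pb − Ps = 18.)
Quantity falls by |ΔQ| = |336 − 296| = 40.
DWL = ½ · t · |ΔQ| = ½ · 18 · 40 = $360.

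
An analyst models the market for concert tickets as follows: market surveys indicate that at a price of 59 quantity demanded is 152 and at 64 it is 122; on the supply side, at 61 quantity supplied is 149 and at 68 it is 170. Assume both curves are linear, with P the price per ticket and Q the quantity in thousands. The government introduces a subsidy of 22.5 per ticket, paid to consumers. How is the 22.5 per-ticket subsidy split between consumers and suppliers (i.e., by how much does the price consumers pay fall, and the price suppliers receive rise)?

Consumers gain 7.5 per ticket; suppliers gain 15 per ticket.

Demand slope: (122 − 152)/(64 − 59) = -6, so Qd = 506 − 6P.
Supply slope: (170 − 149)/(68 − 61) = 3, so Qs = 3P − 34.
Before the subsidy: set 506 − 6P = 3P − 34 → P* = 60, Q* = 146.
With a per-unit subsidy paid to consumers, each effectively pays P − 22.5, so demand becomes Qd = 506 − 6(P − 22.5).
Solving gives Q = 191 with consumers paying 52.5 and suppliers receiving 75 (the 22.5 wedge).
Gain to consumers: 7.5; to suppliers: 15. (They sum to 22.5.)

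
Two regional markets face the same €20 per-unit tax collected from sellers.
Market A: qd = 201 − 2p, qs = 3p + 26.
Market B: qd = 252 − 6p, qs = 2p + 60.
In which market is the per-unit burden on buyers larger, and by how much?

Market A, by €7.

Market A: pre-tax p* = €35, q* = 131; post-tax q = 107; per-unit burden on buyers = €12.
Market B: pre-tax p* = €24, q* = 108; post-tax q = 78; per-unit burden on buyers = €5.
Difference: €12 vs €5 → market A is larger by €7.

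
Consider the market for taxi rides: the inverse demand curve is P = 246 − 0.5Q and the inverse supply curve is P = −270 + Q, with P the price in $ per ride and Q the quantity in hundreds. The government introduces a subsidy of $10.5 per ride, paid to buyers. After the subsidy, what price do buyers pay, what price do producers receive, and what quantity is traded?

Buyers pay $70.5; producers receive $81; quantity = 351.

Rewrite in direct form: Qd = 492 − 2P and Qs = P + 270.
Before the subsidy: set 492 − 2P = P + 270 → P* = $74, Q* = 344.
With a per-unit subsidy paid to buyers, each effectively pays P − 10.5, so demand becomes Qd = 492 − 2(P − 10.5).
Solving gives Q = 351 with buyers paying $70.5 and producers receiving $81 (the $10.5 wedge).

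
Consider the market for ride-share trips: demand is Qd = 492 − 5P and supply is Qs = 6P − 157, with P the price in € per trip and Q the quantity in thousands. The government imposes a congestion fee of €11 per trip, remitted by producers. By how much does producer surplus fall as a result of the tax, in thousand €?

Without the tax, 492 − 5P = 6P − 157 gives 11P = 649, so P* = €59 and Q* = 197.
With the tax collected from producers, supply shifts: Qs = 6(P − 11) − 157.
Solving gives Q = 167 with buyers paying €65 and producers receiving €54 (the €11 wedge).
ΔPS is the trapezoid between Q = 167 and Q = 197 of height €5: ½ · (197 + 167) · 5 = €910.

Producer surplus falls by €910 thousand.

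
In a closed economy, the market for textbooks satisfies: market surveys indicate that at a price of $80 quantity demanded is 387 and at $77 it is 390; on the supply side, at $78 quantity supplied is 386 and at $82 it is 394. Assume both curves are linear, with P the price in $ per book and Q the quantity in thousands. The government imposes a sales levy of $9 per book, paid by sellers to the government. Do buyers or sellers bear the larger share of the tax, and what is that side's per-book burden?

Demand slope: (390 − 387)/(77 − 80) = -1, so Qd = 467 − P.
Supply slope: (394 − 386)/(82 − 78) = 2, so Qs = 2P + 230.
Without the tax, 467 − P = 2P + 230 gives 3P = 237, so P* = $79 and Q* = 388.
With the tax collected from sellers, supply shifts: Qs = 2(P − 9) + 230.
New equilibrium: buyers pay $85, sellers receive $76, Q = 382. (Wedge: Pb − Ps = 9.)
Per-book burden: buyers $6, sellers $3.
Buyers take the larger share because demand is less price-elastic here (demand slope 1 vs supply slope 2).
The less price-elastic side of the market bears the larger share of a per-unit tax.

Buyers bear the larger share: $6 per book.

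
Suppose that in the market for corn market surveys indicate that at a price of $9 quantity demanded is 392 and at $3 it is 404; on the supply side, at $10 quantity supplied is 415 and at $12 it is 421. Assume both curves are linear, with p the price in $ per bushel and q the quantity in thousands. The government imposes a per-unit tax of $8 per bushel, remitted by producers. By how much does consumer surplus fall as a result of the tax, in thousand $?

Consumer surplus falls by $1896.96 thousand.

Demand slope: (404 − 392)/(3 − 9) = -2, so qd = 410 − 2p.
Supply slope: (421 − 415)/(12 − 10) = 3, so qs = 3p + 385.
Without the tax, 410 − 2p = 3p + 385 gives 5p = 25, so p* = $5 and q* = 400.
With the tax collected from producers, supply shifts: qs = 3(p − 8) + 385.
Solving gives q = 390.4 with buyers paying $9.8 and producers receiving $1.8 (the $8 wedge).
ΔCS is the trapezoid between Q = 390.4 and Q = 400 of height $4.8: ½ · (400 + 390.4) · 4.8 = $1896.96.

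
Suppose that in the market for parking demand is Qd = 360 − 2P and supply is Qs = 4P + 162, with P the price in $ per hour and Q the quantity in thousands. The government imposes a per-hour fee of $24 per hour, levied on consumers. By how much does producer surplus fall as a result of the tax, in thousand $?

Producer surplus falls by $2224 thousand.

Without the tax, 360 − 2P = 4P + 162 gives 6P = 198, so P* = $33 and Q* = 294.
With the tax collected from consumers, demand (in seller-price terms) shifts: Qd = 360 − 2(P + 24).
Solving gives Q = 262 with consumers paying $49 and suppliers receiving $25 (the $24 wedge).
ΔPS is the trapezoid between Q = 262 and Q = 294 of height $8: ½ · (294 + 262) · 8 = $2224.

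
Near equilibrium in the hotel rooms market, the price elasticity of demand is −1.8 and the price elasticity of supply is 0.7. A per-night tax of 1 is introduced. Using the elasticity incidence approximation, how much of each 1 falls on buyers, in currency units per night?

Buyers bear ≈ 0.28 per night.

Incidence ratio: buyers' share ≈ εs / (εs + |εd|) = 0.7 / (0.7 + 1.8) = 0.28.
So buyers bear ≈ 0.28 × 1 = 0.28; sellers bear 0.72.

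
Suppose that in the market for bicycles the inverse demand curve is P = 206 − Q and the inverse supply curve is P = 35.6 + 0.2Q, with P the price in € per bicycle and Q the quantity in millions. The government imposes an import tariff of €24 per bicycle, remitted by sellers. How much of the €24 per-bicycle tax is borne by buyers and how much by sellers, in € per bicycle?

Rewrite in direct form: Qd = 206 − P and Qs = 5P − 178.
Without the tax, 206 − P = 5P − 178 gives 6P = 384, so P* = €64 and Q* = 142.
With the tax collected from sellers, supply shifts: Qs = 5(P − 24) − 178.
New equilibrium: buyers pay €84, sellers receive €60, Q = 122. (Wedge: Pb − Ps = 24.)
Burden on buyers: €20; on sellers: €4. (They sum to €24.)
The less price-elastic side of the market bears the larger share of a per-unit tax.

Buyers bear €20 per bicycle; sellers bear €4 per bicycle.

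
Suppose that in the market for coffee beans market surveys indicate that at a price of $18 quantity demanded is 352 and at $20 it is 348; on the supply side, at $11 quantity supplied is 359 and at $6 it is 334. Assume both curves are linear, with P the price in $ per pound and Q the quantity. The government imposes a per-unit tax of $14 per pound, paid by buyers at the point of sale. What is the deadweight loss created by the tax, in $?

Demand slope: (348 − 352)/(20 − 18) = -2, so Qd = 388 − 2P.
Supply slope: (334 − 359)/(6 − 11) = 5, so Qs = 5P + 304.
Before the tax: set 388 − 2P = 5P + 304 → P* = $12, Q* = 364.
With the tax collected from buyers, demand (in seller-price terms) shifts: Qd = 388 − 2(P + 14).
New equilibrium: buyers pay $22, sellers receive $8, Q = 344. (Wedge: Pb − Ps = 14.)
Quantity falls by |ΔQ| = |364 − 344| = 20.
DWL = ½ · t · |ΔQ| = ½ · 14 · 20 = $140.

Deadweight loss = $140.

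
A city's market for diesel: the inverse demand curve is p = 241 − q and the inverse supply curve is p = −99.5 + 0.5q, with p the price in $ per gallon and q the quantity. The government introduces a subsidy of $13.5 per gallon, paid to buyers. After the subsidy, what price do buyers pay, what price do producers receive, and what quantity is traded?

Inverting to q(p) form: qd = 241 − p; qs = 2p + 199.
Without the subsidy, 241 − p = 2p + 199 gives 3p = 42, so p* = $14 and q* = 227.
With a per-unit subsidy paid to buyers, each effectively pays p − 13.5, so demand becomes qd = 241 − (p − 13.5).
Solving gives q = 236 with buyers paying $5 and producers receiving $18.5 (the $13.5 wedge).

Buyers pay $5; producers receive $18.5; quantity = 236.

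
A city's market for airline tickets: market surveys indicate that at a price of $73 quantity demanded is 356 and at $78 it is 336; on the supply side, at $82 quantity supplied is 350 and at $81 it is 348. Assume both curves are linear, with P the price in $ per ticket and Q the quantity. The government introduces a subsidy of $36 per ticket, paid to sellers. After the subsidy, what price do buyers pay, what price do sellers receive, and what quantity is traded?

Buyers pay $65; sellers receive $101; quantity = 388.

Demand slope: (336 − 356)/(78 − 73) = -4, so Qd = 648 − 4P.
Supply slope: (348 − 350)/(81 − 82) = 2, so Qs = 2P + 186.
Before the subsidy: set 648 − 4P = 2P + 186 → P* = $77, Q* = 340.
With a per-unit subsidy paid to sellers, each receives P + 36 per unit sold, so supply becomes Qs = 2(P + 36) + 186.
New equilibrium: buyers pay $65, sellers receive $101, Q = 388. (Wedge: Pb − Ps = −36.)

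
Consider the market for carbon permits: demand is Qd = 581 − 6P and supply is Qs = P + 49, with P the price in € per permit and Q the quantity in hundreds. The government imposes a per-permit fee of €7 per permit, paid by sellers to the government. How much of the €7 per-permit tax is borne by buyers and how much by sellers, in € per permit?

Buyers bear €1 per permit; sellers bear €6 per permit.

Without the tax, 581 − 6P = P + 49 gives 7P = 532, so P* = €76 and Q* = 125.
With the tax collected from sellers, supply shifts: Qs = (P − 7) + 49.
Solving gives Q = 119 with buyers paying €77 and sellers receiving €70 (the €7 wedge).
Burden on buyers: €1; on sellers: €6. (They sum to €7.)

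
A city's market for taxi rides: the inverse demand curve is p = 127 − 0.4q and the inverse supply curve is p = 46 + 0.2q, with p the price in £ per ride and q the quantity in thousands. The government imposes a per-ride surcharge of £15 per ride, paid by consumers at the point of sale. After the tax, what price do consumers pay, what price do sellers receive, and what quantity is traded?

Rewrite in direct form: qd = 317.5 − 2.5p and qs = 5p − 230.
Before the tax: set 317.5 − 2.5p = 5p − 230 → p* = £73, q* = 135.
With the tax collected from consumers, demand (in seller-price terms) shifts: qd = 317.5 − 2.5(p + 15).
Solving gives q = 110 with consumers paying £83 and sellers receiving £68 (the £15 wedge).

Consumers pay £83; sellers receive £68; quantity = 110.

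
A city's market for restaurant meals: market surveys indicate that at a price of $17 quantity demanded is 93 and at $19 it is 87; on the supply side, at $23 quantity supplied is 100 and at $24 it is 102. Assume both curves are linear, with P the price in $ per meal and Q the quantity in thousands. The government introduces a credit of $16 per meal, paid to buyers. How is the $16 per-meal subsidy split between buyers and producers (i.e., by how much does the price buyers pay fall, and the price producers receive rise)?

Demand slope: (87 − 93)/(19 − 17) = -3, so Qd = 144 − 3P.
Supply slope: (102 − 100)/(24 − 23) = 2, so Qs = 2P + 54.
Before the subsidy: set 144 − 3P = 2P + 54 → P* = $18, Q* = 90.
With a per-unit subsidy paid to buyers, each effectively pays P − 16, so demand becomes Qd = 144 − 3(P − 16).
New equilibrium: buyers pay $11.6, producers receive $27.6, Q = 109.2. (Wedge: Pb − Ps = −16.)
Gain to buyers: $6.4; to producers: $9.6. (They sum to $16.)

Buyers gain $6.4 per meal; producers gain $9.6 per meal.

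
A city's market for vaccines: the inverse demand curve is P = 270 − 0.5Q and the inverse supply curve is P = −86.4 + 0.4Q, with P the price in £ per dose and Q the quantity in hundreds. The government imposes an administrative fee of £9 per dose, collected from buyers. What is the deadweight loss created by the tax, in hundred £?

Inverting to Q(P) form: Qd = 540 − 2P; Qs = 2.5P + 216.
Before the tax: set 540 − 2P = 2.5P + 216 → P* = £72, Q* = 396.
With the tax collected from buyers, demand (in seller-price terms) shifts: Qd = 540 − 2(P + 9).
Solving gives Q = 386 with buyers paying £77 and sellers receiving £68 (the £9 wedge).
Quantity falls by |ΔQ| = |396 − 386| = 10.
DWL = ½ · t · |ΔQ| = ½ · 9 · 10 = £45.

Deadweight loss = £45 hundred.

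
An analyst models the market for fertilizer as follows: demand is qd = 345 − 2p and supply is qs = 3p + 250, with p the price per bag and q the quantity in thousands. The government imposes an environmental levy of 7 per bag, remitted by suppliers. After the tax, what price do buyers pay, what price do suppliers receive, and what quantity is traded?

Buyers pay 23.2; suppliers receive 16.2; quantity = 298.6.

Before the tax: set 345 − 2p = 3p + 250 → p* = 19, q* = 307.
With the tax collected from suppliers, supply shifts: qs = 3(p − 7) + 250.
New equilibrium: buyers pay 23.2, suppliers receive 16.2, q = 298.6. (Wedge: pb − ps = 7.)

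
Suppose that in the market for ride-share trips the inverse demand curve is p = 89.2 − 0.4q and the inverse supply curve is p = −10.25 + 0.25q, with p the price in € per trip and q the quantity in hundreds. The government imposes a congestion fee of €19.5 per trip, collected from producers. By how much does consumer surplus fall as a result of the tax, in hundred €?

Inverting to q(p) form: qd = 223 − 2.5p; qs = 4p + 41.
Before the tax: set 223 − 2.5p = 4p + 41 → p* = €28, q* = 153.
With the tax collected from producers, supply shifts: qs = 4(p − 19.5) + 41.
Solving gives q = 123 with consumers paying €40 and producers receiving €20.5 (the €19.5 wedge).
ΔCS is the trapezoid between Q = 123 and Q = 153 of height €12: ½ · (153 + 123) · 12 = €1656.

Consumer surplus falls by €1656 hundred.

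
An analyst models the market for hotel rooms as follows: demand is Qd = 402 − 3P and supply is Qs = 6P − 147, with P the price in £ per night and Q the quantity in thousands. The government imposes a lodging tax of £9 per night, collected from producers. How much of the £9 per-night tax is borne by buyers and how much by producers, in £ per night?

Without the tax, 402 − 3P = 6P − 147 gives 9P = 549, so P* = £61 and Q* = 219.
With the tax collected from producers, supply shifts: Qs = 6(P − 9) − 147.
New equilibrium: buyers pay £67, producers receive £58, Q = 201. (Wedge: Pb − Ps = 9.)
Burden on buyers: £6; on producers: £3. (They sum to £9.)
The less price-elastic side of the market bears the larger share of a per-unit tax.

Buyers bear £6 per night; producers bear £3 per night.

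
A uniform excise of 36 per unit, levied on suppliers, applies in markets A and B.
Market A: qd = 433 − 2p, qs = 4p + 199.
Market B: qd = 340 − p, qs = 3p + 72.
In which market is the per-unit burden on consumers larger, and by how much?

Market B, by 3.

Market A: pre-tax p* = 39, q* = 355; post-tax q = 307; per-unit burden on consumers = 24.
Market B: pre-tax p* = 67, q* = 273; post-tax q = 246; per-unit burden on consumers = 27.
Difference: 24 vs 27 → market B is larger by 3.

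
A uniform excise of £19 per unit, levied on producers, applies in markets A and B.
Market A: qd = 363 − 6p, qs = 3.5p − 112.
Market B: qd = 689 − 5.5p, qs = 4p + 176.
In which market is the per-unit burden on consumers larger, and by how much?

Market A: pre-tax p* = £50, q* = 63; post-tax q = 21; per-unit burden on consumers = £7.
Market B: pre-tax p* = £54, q* = 392; post-tax q = 348; per-unit burden on consumers = £8.
Difference: £7 vs £8 → market B is larger by £1.

Market B, by £1.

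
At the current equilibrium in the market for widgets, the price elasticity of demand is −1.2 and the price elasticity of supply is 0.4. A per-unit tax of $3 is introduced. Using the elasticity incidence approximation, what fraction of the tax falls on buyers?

Incidence ratio: buyers' share ≈ εs / (εs + |εd|) = 0.4 / (0.4 + 1.2) = 0.25.
Supply is the less elastic side, so buyers bear the smaller share.

Buyers' share ≈ 0.25.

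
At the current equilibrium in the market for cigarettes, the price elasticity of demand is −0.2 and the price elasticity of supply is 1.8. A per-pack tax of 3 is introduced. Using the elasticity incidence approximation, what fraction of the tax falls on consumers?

Incidence ratio: consumers' share ≈ εs / (εs + |εd|) = 1.8 / (1.8 + 0.2) = 0.9.
Supply is the more elastic side, so consumers bear the larger share.

Consumers' share ≈ 0.9.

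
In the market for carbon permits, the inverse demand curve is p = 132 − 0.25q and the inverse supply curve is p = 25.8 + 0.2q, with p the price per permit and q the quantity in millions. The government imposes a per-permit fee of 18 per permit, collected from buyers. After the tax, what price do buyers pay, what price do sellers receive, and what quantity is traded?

Buyers pay 83; sellers receive 65; quantity = 196.

Inverting to q(p) form: qd = 528 − 4p; qs = 5p − 129.
Before the tax: set 528 − 4p = 5p − 129 → p* = 73, q* = 236.
With the tax collected from buyers, demand (in seller-price terms) shifts: qd = 528 − 4(p + 18).
New equilibrium: buyers pay 83, sellers receive 65, q = 196. (Wedge: pb − ps = 18.)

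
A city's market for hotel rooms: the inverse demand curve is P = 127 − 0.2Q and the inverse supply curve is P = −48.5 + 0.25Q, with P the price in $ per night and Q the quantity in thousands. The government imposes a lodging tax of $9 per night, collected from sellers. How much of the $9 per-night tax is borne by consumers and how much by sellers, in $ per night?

Consumers bear $4 per night; sellers bear $5 per night.

Inverting to Q(P) form: Qd = 635 − 5P; Qs = 4P + 194.
Before the tax: set 635 − 5P = 4P + 194 → P* = $49, Q* = 390.
With the tax collected from sellers, supply shifts: Qs = 4(P − 9) + 194.
New equilibrium: consumers pay $53, sellers receive $44, Q = 370. (Wedge: Pb − Ps = 9.)
Burden on consumers: $4; on sellers: $5. (They sum to $9.)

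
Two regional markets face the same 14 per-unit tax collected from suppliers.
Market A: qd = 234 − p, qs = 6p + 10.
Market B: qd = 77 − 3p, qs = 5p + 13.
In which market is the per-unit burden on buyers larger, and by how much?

Market A, by 3.25.

Market A: pre-tax p* = 32, q* = 202; post-tax q = 190; per-unit burden on buyers = 12.
Market B: pre-tax p* = 8, q* = 53; post-tax q = 26.75; per-unit burden on buyers = 8.75.
Difference: 12 vs 8.75 → market A is larger by 3.25.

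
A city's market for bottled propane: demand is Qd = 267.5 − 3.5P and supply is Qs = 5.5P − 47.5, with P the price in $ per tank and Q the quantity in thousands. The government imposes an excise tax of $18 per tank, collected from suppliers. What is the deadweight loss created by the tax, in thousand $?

Deadweight loss = $346.5 thousand.

Before the tax: set 267.5 − 3.5P = 5.5P − 47.5 → P* = $35, Q* = 145.
With the tax collected from suppliers, supply shifts: Qs = 5.5(P − 18) − 47.5.
New equilibrium: buyers pay $46, suppliers receive $28, Q = 106.5. (Wedge: Pb − Ps = 18.)
Quantity falls by |ΔQ| = |145 − 106.5| = 38.5.
DWL = ½ · t · |ΔQ| = ½ · 18 · 38.5 = $346.5.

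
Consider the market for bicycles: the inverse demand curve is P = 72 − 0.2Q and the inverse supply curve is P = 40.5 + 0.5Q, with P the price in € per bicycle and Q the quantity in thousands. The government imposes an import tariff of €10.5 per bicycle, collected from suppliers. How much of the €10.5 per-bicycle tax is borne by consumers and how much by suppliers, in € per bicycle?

Rewrite in direct form: Qd = 360 − 5P and Qs = 2P − 81.
Without the tax, 360 − 5P = 2P − 81 gives 7P = 441, so P* = €63 and Q* = 45.
With the tax collected from suppliers, supply shifts: Qs = 2(P − 10.5) − 81.
New equilibrium: consumers pay €66, suppliers receive €55.5, Q = 30. (Wedge: Pb − Ps = 10.5.)
Burden on consumers: €3; on suppliers: €7.5. (They sum to €10.5.)

Consumers bear €3 per bicycle; suppliers bear €7.5 per bicycle.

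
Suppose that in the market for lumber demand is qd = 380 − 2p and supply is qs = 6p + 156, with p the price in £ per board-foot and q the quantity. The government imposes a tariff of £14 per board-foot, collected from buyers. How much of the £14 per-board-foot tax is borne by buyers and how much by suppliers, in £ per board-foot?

Before the tax: set 380 − 2p = 6p + 156 → p* = £28, q* = 324.
With the tax collected from buyers, demand (in seller-price terms) shifts: qd = 380 − 2(p + 14).
New equilibrium: buyers pay £38.5, suppliers receive £24.5, q = 303. (Wedge: pb − ps = 14.)
Burden on buyers: £10.5; on suppliers: £3.5. (They sum to £14.)
The less price-elastic side of the market bears the larger share of a per-unit tax.

Buyers bear £10.5 per board-foot; suppliers bear £3.5 per board-foot.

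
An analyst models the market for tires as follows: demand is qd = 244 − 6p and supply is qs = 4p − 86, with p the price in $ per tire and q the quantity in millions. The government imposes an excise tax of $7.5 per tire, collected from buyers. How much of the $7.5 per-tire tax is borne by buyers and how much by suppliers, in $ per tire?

Without the tax, 244 − 6p = 4p − 86 gives 10p = 330, so p* = $33 and q* = 46.
With the tax collected from buyers, demand (in seller-price terms) shifts: qd = 244 − 6(p + 7.5).
Solving gives q = 28 with buyers paying $36 and suppliers receiving $28.5 (the $7.5 wedge).
Burden on buyers: $3; on suppliers: $4.5. (They sum to $7.5.)

Buyers bear $3 per tire; suppliers bear $4.5 per tire.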